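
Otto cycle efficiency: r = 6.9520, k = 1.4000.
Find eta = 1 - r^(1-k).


r^(k-1) = 2.1719
eta = 1 - 1/2.1719 = 0.5396 = 53.9578%

53.9578%


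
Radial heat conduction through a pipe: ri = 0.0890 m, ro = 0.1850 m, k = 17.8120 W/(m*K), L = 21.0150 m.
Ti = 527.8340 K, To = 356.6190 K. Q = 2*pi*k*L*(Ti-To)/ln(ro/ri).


dT = 171.2150 K
ln(ro/ri) = 0.7317
Q = 2*pi*17.8120*21.0150*171.2150 / 0.7317 = 550324.8918 W

550324.8918 W


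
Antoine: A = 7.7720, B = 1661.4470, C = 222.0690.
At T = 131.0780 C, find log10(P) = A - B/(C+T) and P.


C+T = 353.1470
B/(C+T) = 4.7047
log10(P) = 7.7720 - 4.7047 = 3.0673
P = 10^3.0673 = 1167.6440 mmHg

1167.6440 mmHg


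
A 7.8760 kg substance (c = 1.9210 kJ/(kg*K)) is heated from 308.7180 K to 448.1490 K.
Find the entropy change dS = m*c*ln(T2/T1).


T2/T1 = 1.4516
ln(T2/T1) = 0.3727
dS = 7.8760 * 1.9210 * 0.3727 = 5.6388 kJ/K

5.6388 kJ/K


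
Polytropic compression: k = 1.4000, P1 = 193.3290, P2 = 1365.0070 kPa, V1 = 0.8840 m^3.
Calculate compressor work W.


(k-1)/k = 0.2857
(P2/P1)^exp = 1.7479
W = 3.5000 * 193.3290 * 0.8840 * (1.7479 - 1) = 447.3843 kJ

447.3843 kJ


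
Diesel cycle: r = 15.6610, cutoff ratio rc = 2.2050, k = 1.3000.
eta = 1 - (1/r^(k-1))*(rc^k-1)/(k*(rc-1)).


r^(k-1) = 2.2827
rc^k = 2.7953
eta = 0.4979 = 49.7929%

49.7929%


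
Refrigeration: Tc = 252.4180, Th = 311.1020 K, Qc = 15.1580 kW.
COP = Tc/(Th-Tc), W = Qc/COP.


COP = 252.4180 / 58.6840 = 4.3013
W = 15.1580 / 4.3013 = 3.5240 kW

COP = 4.3013, W = 3.5240 kW


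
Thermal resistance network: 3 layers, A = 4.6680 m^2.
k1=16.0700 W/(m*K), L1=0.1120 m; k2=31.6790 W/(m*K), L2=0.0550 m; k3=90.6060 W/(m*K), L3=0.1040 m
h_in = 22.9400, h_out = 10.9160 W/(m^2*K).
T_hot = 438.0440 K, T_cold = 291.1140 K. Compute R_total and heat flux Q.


R_conv_in = 1/(22.9400*4.6680) = 0.0093
R_1 = 0.1120/(16.0700*4.6680) = 0.0015
R_2 = 0.0550/(31.6790*4.6680) = 0.0004
R_3 = 0.1040/(90.6060*4.6680) = 0.0002
R_conv_out = 1/(10.9160*4.6680) = 0.0196
R_total = 0.0311 K/W
Q = 146.9300 / 0.0311 = 4728.3676 W

R_total = 0.0311 K/W, Q = 4728.3676 W


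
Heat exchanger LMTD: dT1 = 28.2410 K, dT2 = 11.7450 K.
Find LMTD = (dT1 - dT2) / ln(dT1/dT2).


dT1/dT2 = 2.4045
ln(dT1/dT2) = 0.8773
LMTD = 16.4960 / 0.8773 = 18.8021 K

18.8021 K


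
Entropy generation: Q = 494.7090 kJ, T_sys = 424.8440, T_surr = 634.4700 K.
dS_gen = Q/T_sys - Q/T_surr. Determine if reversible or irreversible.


dS_sys = 494.7090/424.8440 = 1.1644 kJ/K
dS_surr = -494.7090/634.4700 = -0.7797 kJ/K
dS_gen = 1.1644 - 0.7797 = 0.3847 kJ/K (irreversible)

dS_gen = 0.3847 kJ/K, irreversible


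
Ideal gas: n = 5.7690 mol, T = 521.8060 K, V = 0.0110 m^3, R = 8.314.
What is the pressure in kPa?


P = nRT/V = 5.7690 * 8.314 * 521.8060 / 0.0110
= 25027.6243 / 0.0110 = 2275238.5763 Pa = 2275.2386 kPa

2275.2386 kPa


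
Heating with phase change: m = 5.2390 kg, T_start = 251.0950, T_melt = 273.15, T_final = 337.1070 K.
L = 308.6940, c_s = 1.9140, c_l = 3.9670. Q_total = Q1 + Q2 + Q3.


Q1 (sensible, solid) = 5.2390 * 1.9140 * 22.0550 = 221.1553 kJ
Q2 (latent) = 5.2390 * 308.6940 = 1617.2479 kJ
Q3 (sensible, liquid) = 5.2390 * 3.9670 * 63.9570 = 1329.2256 kJ
Q_total = 3167.6287 kJ

3167.6287 kJ


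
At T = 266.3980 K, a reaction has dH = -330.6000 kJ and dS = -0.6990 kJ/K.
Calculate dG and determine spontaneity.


T*dS = 266.3980 * -0.6990 = -186.2122 kJ
dG = -330.6000 + 186.2122 = -144.3878 kJ (spontaneous)

dG = -144.3878 kJ, spontaneous


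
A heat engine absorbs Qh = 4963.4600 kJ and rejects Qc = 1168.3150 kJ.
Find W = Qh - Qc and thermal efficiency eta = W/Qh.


W = 4963.4600 - 1168.3150 = 3795.1450 kJ
eta = 3795.1450 / 4963.4600 = 0.7646 = 76.4617%

W = 3795.1450 kJ, eta = 76.4617%


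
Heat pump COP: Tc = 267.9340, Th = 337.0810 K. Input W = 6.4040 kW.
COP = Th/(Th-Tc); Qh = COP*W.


COP = 337.0810 / 69.1470 = 4.8748
Qh = 4.8748 * 6.4040 = 31.2185 kW

COP = 4.8748, Qh = 31.2185 kW


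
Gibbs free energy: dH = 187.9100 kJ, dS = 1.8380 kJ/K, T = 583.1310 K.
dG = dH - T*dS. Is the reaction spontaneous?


T*dS = 583.1310 * 1.8380 = 1071.7948 kJ
dG = 187.9100 - 1071.7948 = -883.8848 kJ (spontaneous)

dG = -883.8848 kJ, spontaneous


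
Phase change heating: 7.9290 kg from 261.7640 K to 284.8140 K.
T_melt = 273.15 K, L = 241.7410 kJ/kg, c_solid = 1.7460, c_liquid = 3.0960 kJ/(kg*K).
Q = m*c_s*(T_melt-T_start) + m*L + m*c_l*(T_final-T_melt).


Q1 (sensible, solid) = 7.9290 * 1.7460 * 11.3860 = 157.6282 kJ
Q2 (latent) = 7.9290 * 241.7410 = 1916.7644 kJ
Q3 (sensible, liquid) = 7.9290 * 3.0960 * 11.6640 = 286.3300 kJ
Q_total = 2360.7226 kJ

2360.7226 kJ


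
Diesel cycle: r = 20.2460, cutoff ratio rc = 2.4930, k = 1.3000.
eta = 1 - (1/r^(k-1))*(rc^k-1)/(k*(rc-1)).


r^(k-1) = 2.4655
rc^k = 3.2790
eta = 0.5237 = 52.3749%

52.3749%


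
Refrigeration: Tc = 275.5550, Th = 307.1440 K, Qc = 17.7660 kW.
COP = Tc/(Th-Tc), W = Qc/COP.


COP = 275.5550 / 31.5890 = 8.7231
W = 17.7660 / 8.7231 = 2.0367 kW

COP = 8.7231, W = 2.0367 kW


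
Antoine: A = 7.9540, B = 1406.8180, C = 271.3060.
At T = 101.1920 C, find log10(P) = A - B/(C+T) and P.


C+T = 372.4980
B/(C+T) = 3.7767
log10(P) = 7.9540 - 3.7767 = 4.1773
P = 10^4.1773 = 15041.3600 mmHg

15041.3600 mmHg


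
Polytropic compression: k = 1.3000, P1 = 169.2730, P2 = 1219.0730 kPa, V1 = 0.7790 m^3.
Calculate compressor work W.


(k-1)/k = 0.2308
(P2/P1)^exp = 1.5771
W = 4.3333 * 169.2730 * 0.7790 * (1.5771 - 1) = 329.7852 kJ

329.7852 kJ


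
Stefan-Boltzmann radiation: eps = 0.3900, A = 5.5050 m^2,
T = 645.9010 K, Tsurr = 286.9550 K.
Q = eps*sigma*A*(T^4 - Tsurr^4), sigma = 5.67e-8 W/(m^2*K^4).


T^4 = 1.7405e+11
Tsurr^4 = 6.7804e+09
Q = 0.3900 * 5.67e-8 * 5.5050 * 1.6727e+11 = 20361.5765 W

20361.5765 W


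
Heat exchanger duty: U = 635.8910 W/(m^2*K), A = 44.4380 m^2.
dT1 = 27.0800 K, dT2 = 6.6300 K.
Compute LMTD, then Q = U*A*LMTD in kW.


LMTD = 14.5325 K
Q = 635.8910 * 44.4380 * 14.5325 = 410655.4173 W = 410.6554 kW

410.6554 kW


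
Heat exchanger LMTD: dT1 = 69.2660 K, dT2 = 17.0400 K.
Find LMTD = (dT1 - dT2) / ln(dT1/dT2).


dT1/dT2 = 4.0649
ln(dT1/dT2) = 1.4024
LMTD = 52.2260 / 1.4024 = 37.2407 K

37.2407 K


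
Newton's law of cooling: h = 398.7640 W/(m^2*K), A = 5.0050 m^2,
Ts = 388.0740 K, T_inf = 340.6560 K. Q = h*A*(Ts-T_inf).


dT = 47.4180 K
Q = 398.7640 * 5.0050 * 47.4180 = 94637.4997 W

94637.4997 W


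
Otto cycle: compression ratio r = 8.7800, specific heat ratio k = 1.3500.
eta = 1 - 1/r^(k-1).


r^(k-1) = 2.1391
eta = 1 - 1/2.1391 = 0.5325 = 53.2505%

53.2505%


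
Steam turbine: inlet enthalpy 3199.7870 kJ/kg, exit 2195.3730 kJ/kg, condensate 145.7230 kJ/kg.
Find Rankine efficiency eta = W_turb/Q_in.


W = 1004.4140 kJ/kg
Q_in = 3054.0640 kJ/kg
eta = 0.3289 = 32.8878%

eta = 32.8878%


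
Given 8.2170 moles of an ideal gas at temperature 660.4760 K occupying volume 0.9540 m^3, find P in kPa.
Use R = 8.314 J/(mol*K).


P = nRT/V = 8.2170 * 8.314 * 660.4760 / 0.9540
= 45121.1696 / 0.9540 = 47296.8234 Pa = 47.2968 kPa

47.2968 kPa


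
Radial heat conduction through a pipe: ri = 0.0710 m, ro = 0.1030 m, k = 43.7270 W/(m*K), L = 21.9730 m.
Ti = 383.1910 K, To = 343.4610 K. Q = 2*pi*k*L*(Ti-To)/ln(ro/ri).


dT = 39.7300 K
ln(ro/ri) = 0.3720
Q = 2*pi*43.7270*21.9730*39.7300 / 0.3720 = 644669.6136 W

644669.6136 W


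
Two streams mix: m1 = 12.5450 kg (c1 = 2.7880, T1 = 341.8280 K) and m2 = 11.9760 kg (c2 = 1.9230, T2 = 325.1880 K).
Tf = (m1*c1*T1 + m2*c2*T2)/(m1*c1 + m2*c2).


num = 19444.6218
den = 58.0053
Tf = 335.2214 K

335.2214 K


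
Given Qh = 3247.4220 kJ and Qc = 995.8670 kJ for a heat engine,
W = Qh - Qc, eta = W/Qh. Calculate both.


W = 3247.4220 - 995.8670 = 2251.5550 kJ
eta = 2251.5550 / 3247.4220 = 0.6933 = 69.3336%

W = 2251.5550 kJ, eta = 69.3336%


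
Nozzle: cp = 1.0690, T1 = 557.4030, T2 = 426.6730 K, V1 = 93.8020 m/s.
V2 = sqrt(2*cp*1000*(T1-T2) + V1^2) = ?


dT = 130.7300 K
2*cp*1000*dT = 279500.7400
V1^2 = 8798.8152
V2 = sqrt(288299.5552) = 536.9353 m/s

536.9353 m/s


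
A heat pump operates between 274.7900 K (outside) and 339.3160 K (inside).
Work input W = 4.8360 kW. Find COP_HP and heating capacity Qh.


COP = 339.3160 / 64.5260 = 5.2586
Qh = 5.2586 * 4.8360 = 25.4306 kW

COP = 5.2586, Qh = 25.4306 kW


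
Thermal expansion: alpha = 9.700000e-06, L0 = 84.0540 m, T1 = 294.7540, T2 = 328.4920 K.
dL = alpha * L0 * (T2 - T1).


dT = 33.7380 K
dL = 9.700000e-06 * 84.0540 * 33.7380 = 0.027507 m
L_final = 84.081507 m

dL = 0.027507 m


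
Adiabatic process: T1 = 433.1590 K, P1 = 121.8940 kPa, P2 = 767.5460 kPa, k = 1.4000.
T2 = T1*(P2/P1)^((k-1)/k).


(k-1)/k = 0.2857
(P2/P1)^exp = 1.6917
T2 = 433.1590 * 1.6917 = 732.7704 K

732.7704 K


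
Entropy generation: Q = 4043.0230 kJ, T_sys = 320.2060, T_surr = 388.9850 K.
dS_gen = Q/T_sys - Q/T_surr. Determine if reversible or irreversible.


dS_sys = 4043.0230/320.2060 = 12.6263 kJ/K
dS_surr = -4043.0230/388.9850 = -10.3938 kJ/K
dS_gen = 12.6263 - 10.3938 = 2.2325 kJ/K (irreversible)

dS_gen = 2.2325 kJ/K, irreversible


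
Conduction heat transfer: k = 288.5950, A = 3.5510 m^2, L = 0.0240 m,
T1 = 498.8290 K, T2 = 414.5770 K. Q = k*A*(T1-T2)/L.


dT = 84.2520 K
Q = 288.5950 * 3.5510 * 84.2520 / 0.0240 = 3597563.3664 W

3597563.3664 W


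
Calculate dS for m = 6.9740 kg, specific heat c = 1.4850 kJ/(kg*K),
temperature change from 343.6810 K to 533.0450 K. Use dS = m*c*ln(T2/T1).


T2/T1 = 1.5510
ln(T2/T1) = 0.4389
dS = 6.9740 * 1.4850 * 0.4389 = 4.5453 kJ/K

4.5453 kJ/K


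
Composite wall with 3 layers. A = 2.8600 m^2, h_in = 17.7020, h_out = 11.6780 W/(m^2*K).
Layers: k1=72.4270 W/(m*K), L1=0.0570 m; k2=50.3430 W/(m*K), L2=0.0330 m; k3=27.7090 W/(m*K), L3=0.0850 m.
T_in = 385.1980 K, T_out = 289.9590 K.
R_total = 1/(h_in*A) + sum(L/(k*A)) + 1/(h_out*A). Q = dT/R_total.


R_conv_in = 1/(17.7020*2.8600) = 0.0198
R_1 = 0.0570/(72.4270*2.8600) = 0.0003
R_2 = 0.0330/(50.3430*2.8600) = 0.0002
R_3 = 0.0850/(27.7090*2.8600) = 0.0011
R_conv_out = 1/(11.6780*2.8600) = 0.0299
R_total = 0.0513 K/W
Q = 95.2390 / 0.0513 = 1857.5997 W

R_total = 0.0513 K/W, Q = 1857.5997 W


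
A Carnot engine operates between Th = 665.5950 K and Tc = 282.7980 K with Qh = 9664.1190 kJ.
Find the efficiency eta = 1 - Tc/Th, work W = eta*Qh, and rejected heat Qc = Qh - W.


eta = 1 - 282.7980/665.5950 = 0.5751
W = 0.5751 * 9664.1190 = 5558.0282 kJ
Qc = 9664.1190 - 5558.0282 = 4106.0908 kJ

eta = 57.5120%, W = 5558.0282 kJ, Qc = 4106.0908 kJ


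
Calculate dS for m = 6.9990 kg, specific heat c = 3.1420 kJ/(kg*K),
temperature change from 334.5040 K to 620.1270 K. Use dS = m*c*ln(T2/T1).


T2/T1 = 1.8539
ln(T2/T1) = 0.6173
dS = 6.9990 * 3.1420 * 0.6173 = 13.5744 kJ/K

13.5744 kJ/K


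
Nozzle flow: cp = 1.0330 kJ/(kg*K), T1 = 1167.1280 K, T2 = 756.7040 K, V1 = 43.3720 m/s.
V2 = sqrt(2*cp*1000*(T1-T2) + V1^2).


dT = 410.4240 K
2*cp*1000*dT = 847935.9840
V1^2 = 1881.1304
V2 = sqrt(849817.1144) = 921.8553 m/s

921.8553 m/s


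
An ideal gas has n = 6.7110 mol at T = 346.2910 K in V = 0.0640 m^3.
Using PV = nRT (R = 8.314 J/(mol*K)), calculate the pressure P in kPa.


P = nRT/V = 6.7110 * 8.314 * 346.2910 / 0.0640
= 19321.3943 / 0.0640 = 301896.7860 Pa = 301.8968 kPa

301.8968 kPa


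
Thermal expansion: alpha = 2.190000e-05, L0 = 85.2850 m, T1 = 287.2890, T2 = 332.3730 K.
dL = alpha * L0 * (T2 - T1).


dT = 45.0840 K
dL = 2.190000e-05 * 85.2850 * 45.0840 = 0.084205 m
L_final = 85.369205 m

dL = 0.084205 m


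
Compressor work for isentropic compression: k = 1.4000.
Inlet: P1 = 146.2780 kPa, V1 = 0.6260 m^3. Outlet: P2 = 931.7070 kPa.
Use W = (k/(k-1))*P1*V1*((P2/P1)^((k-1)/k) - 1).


(k-1)/k = 0.2857
(P2/P1)^exp = 1.6972
W = 3.5000 * 146.2780 * 0.6260 * (1.6972 - 1) = 223.4616 kJ

223.4616 kJ


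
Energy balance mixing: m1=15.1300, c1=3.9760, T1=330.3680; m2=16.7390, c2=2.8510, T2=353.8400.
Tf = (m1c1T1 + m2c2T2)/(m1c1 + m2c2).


num = 36760.1752
den = 107.8798
Tf = 340.7513 K

340.7513 K


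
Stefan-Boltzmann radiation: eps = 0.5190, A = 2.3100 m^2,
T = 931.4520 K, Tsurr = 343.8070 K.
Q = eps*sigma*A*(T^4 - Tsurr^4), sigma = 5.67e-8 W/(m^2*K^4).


T^4 = 7.5273e+11
Tsurr^4 = 1.3972e+10
Q = 0.5190 * 5.67e-8 * 2.3100 * 7.3876e+11 = 50218.9158 W

50218.9158 W


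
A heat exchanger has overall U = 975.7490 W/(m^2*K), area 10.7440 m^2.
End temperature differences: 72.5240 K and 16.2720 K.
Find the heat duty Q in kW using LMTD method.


LMTD = 37.6401 K
Q = 975.7490 * 10.7440 * 37.6401 = 394597.5519 W = 394.5976 kW

394.5976 kW


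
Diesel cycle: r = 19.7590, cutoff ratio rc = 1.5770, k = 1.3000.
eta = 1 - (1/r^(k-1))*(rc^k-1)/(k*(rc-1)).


r^(k-1) = 2.4475
rc^k = 1.8079
eta = 0.5599 = 55.9928%

55.9928%


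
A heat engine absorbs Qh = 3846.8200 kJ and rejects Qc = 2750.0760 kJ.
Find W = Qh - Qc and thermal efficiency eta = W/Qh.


W = 3846.8200 - 2750.0760 = 1096.7440 kJ
eta = 1096.7440 / 3846.8200 = 0.2851 = 28.5104%

W = 1096.7440 kJ, eta = 28.5104%


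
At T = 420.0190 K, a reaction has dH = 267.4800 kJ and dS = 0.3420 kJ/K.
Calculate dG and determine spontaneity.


T*dS = 420.0190 * 0.3420 = 143.6465 kJ
dG = 267.4800 - 143.6465 = 123.8335 kJ (non-spontaneous)

dG = 123.8335 kJ, non-spontaneous


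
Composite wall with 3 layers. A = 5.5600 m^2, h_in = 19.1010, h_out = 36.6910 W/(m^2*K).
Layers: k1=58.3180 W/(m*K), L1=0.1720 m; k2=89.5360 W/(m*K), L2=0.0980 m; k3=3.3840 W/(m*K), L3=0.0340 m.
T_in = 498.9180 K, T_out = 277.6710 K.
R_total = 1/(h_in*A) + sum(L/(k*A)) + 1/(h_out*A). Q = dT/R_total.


R_conv_in = 1/(19.1010*5.5600) = 0.0094
R_1 = 0.1720/(58.3180*5.5600) = 0.0005
R_2 = 0.0980/(89.5360*5.5600) = 0.0002
R_3 = 0.0340/(3.3840*5.5600) = 0.0018
R_conv_out = 1/(36.6910*5.5600) = 0.0049
R_total = 0.0169 K/W
Q = 221.2470 / 0.0169 = 13128.5528 W

R_total = 0.0169 K/W, Q = 13128.5528 W


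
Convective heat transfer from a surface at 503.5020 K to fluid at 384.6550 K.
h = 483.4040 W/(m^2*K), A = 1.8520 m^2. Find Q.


dT = 118.8470 K
Q = 483.4040 * 1.8520 * 118.8470 = 106399.4653 W

106399.4653 W


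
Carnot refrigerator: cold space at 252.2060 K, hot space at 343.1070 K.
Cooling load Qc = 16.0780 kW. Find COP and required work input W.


COP = 252.2060 / 90.9010 = 2.7745
W = 16.0780 / 2.7745 = 5.7949 kW

COP = 2.7745, W = 5.7949 kW


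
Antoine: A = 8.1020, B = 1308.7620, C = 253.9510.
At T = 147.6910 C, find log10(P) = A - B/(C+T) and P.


C+T = 401.6420
B/(C+T) = 3.2585
log10(P) = 8.1020 - 3.2585 = 4.8435
P = 10^4.8435 = 69738.2846 mmHg

69738.2846 mmHg


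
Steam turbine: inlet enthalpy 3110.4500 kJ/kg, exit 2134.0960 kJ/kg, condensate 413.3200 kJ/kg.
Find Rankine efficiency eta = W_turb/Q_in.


W = 976.3540 kJ/kg
Q_in = 2697.1300 kJ/kg
eta = 0.3620 = 36.1997%

eta = 36.1997%


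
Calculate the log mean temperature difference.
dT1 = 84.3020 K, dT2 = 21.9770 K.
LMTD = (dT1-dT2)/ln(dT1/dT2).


dT1/dT2 = 3.8359
ln(dT1/dT2) = 1.3444
LMTD = 62.3250 / 1.3444 = 46.3587 K

46.3587 K


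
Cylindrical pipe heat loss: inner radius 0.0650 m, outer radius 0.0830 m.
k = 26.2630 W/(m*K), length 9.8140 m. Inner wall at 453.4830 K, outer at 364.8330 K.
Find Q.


dT = 88.6500 K
ln(ro/ri) = 0.2445
Q = 2*pi*26.2630*9.8140*88.6500 / 0.2445 = 587290.5651 W

587290.5651 W


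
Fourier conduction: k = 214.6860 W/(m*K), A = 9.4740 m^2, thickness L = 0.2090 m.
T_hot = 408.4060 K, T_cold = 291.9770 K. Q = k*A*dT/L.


dT = 116.4290 K
Q = 214.6860 * 9.4740 * 116.4290 / 0.2090 = 1133057.5943 W

1133057.5943 W


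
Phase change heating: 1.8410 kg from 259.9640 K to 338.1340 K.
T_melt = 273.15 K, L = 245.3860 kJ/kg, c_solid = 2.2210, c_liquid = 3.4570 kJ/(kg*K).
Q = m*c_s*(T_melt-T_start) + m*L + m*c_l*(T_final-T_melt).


Q1 (sensible, solid) = 1.8410 * 2.2210 * 13.1860 = 53.9157 kJ
Q2 (latent) = 1.8410 * 245.3860 = 451.7556 kJ
Q3 (sensible, liquid) = 1.8410 * 3.4570 * 64.9840 = 413.5801 kJ
Q_total = 919.2514 kJ

919.2514 kJ


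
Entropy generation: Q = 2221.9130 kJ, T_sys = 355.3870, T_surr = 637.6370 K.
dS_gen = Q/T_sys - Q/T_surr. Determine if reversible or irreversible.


dS_sys = 2221.9130/355.3870 = 6.2521 kJ/K
dS_surr = -2221.9130/637.6370 = -3.4846 kJ/K
dS_gen = 6.2521 - 3.4846 = 2.7675 kJ/K (irreversible)

dS_gen = 2.7675 kJ/K, irreversible


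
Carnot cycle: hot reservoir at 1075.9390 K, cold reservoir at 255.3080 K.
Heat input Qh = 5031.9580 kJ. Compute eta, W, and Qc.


eta = 1 - 255.3080/1075.9390 = 0.7627
W = 0.7627 * 5031.9580 = 3837.9320 kJ
Qc = 5031.9580 - 3837.9320 = 1194.0260 kJ

eta = 76.2711%, W = 3837.9320 kJ, Qc = 1194.0260 kJ


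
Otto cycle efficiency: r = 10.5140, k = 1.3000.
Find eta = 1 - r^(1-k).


r^(k-1) = 2.0255
eta = 1 - 1/2.0255 = 0.5063 = 50.6293%

50.6293%


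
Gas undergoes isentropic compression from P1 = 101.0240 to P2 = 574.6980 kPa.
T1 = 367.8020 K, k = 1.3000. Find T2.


(k-1)/k = 0.2308
(P2/P1)^exp = 1.4936
T2 = 367.8020 * 1.4936 = 549.3490 K

549.3490 K


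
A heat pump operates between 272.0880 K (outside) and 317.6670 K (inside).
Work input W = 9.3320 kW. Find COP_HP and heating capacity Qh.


COP = 317.6670 / 45.5790 = 6.9696
Qh = 6.9696 * 9.3320 = 65.0402 kW

COP = 6.9696, Qh = 65.0402 kW


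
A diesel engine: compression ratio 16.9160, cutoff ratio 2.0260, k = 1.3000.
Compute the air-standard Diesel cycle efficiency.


r^(k-1) = 2.3361
rc^k = 2.5040
eta = 0.5173 = 51.7316%

51.7316%


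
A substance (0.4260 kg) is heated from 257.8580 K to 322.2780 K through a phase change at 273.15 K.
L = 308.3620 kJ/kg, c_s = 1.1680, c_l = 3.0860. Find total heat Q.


Q1 (sensible, solid) = 0.4260 * 1.1680 * 15.2920 = 7.6088 kJ
Q2 (latent) = 0.4260 * 308.3620 = 131.3622 kJ
Q3 (sensible, liquid) = 0.4260 * 3.0860 * 49.1280 = 64.5854 kJ
Q_total = 203.5565 kJ

203.5565 kJ


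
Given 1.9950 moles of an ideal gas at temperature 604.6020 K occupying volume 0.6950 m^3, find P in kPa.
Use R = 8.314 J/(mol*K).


P = nRT/V = 1.9950 * 8.314 * 604.6020 / 0.6950
= 10028.1888 / 0.6950 = 14429.0486 Pa = 14.4290 kPa

14.4290 kPa


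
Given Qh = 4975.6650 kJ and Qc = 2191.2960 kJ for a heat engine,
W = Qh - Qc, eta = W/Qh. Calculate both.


W = 4975.6650 - 2191.2960 = 2784.3690 kJ
eta = 2784.3690 / 4975.6650 = 0.5596 = 55.9597%

W = 2784.3690 kJ, eta = 55.9597%


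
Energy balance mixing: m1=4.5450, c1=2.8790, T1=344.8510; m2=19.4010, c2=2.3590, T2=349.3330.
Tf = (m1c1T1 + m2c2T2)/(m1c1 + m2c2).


num = 20500.3034
den = 58.8520
Tf = 348.3365 K

348.3365 K


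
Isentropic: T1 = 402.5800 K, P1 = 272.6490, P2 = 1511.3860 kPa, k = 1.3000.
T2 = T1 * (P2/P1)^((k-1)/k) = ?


(k-1)/k = 0.2308
(P2/P1)^exp = 1.4847
T2 = 402.5800 * 1.4847 = 597.7117 K

597.7117 K


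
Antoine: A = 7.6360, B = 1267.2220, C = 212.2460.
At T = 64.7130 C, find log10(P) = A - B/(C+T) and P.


C+T = 276.9590
B/(C+T) = 4.5755
log10(P) = 7.6360 - 4.5755 = 3.0605
P = 10^3.0605 = 1149.5136 mmHg

1149.5136 mmHg


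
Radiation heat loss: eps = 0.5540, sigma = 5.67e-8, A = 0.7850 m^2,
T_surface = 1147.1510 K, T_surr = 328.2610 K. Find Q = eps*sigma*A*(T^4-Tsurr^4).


T^4 = 1.7317e+12
Tsurr^4 = 1.1611e+10
Q = 0.5540 * 5.67e-8 * 0.7850 * 1.7201e+12 = 42415.3552 W

42415.3552 W


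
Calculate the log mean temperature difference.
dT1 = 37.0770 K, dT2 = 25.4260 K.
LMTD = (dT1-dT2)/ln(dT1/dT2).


dT1/dT2 = 1.4582
ln(dT1/dT2) = 0.3772
LMTD = 11.6510 / 0.3772 = 30.8861 K

30.8861 K


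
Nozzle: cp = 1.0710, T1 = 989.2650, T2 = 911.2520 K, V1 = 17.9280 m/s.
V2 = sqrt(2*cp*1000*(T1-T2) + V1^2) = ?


dT = 78.0130 K
2*cp*1000*dT = 167103.8460
V1^2 = 321.4132
V2 = sqrt(167425.2592) = 409.1763 m/s

409.1763 m/s


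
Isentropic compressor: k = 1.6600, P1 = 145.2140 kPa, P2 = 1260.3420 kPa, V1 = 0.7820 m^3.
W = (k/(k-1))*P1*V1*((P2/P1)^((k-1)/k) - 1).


(k-1)/k = 0.3976
(P2/P1)^exp = 2.3612
W = 2.5152 * 145.2140 * 0.7820 * (2.3612 - 1) = 388.7743 kJ

388.7743 kJ


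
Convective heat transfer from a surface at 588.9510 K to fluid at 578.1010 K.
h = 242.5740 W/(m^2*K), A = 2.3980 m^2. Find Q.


dT = 10.8500 K
Q = 242.5740 * 2.3980 * 10.8500 = 6311.3631 W

6311.3631 W


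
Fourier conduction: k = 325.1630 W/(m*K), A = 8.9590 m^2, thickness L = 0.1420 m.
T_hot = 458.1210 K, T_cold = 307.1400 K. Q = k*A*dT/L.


dT = 150.9810 K
Q = 325.1630 * 8.9590 * 150.9810 / 0.1420 = 3097380.8683 W

3097380.8683 W


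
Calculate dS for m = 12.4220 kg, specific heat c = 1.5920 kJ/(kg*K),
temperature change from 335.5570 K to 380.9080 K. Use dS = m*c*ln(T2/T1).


T2/T1 = 1.1352
ln(T2/T1) = 0.1268
dS = 12.4220 * 1.5920 * 0.1268 = 2.5069 kJ/K

2.5069 kJ/K


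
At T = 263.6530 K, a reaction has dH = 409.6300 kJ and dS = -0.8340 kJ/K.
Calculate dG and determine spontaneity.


T*dS = 263.6530 * -0.8340 = -219.8866 kJ
dG = 409.6300 + 219.8866 = 629.5166 kJ (non-spontaneous)

dG = 629.5166 kJ, non-spontaneous


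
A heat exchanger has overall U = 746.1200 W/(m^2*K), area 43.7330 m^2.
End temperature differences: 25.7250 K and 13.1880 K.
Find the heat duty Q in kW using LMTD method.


LMTD = 18.7636 K
Q = 746.1200 * 43.7330 * 18.7636 = 612256.9633 W = 612.2570 kW

612.2570 kW


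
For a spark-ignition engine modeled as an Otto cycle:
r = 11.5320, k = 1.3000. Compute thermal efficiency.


r^(k-1) = 2.0824
eta = 1 - 1/2.0824 = 0.5198 = 51.9793%

51.9793%


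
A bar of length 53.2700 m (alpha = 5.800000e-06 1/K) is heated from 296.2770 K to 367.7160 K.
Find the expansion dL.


dT = 71.4390 K
dL = 5.800000e-06 * 53.2700 * 71.4390 = 0.022072 m
L_final = 53.292072 m

dL = 0.022072 m


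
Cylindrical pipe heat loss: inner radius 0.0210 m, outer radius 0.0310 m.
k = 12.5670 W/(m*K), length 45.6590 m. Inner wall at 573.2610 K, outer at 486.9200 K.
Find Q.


dT = 86.3410 K
ln(ro/ri) = 0.3895
Q = 2*pi*12.5670*45.6590*86.3410 / 0.3895 = 799257.6069 W

799257.6069 W


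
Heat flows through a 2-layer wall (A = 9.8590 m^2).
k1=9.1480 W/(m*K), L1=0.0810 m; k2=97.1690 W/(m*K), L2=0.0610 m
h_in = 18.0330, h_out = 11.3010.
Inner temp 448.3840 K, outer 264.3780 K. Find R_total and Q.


R_conv_in = 1/(18.0330*9.8590) = 0.0056
R_1 = 0.0810/(9.1480*9.8590) = 0.0009
R_2 = 0.0610/(97.1690*9.8590) = 6.3675e-05
R_conv_out = 1/(11.3010*9.8590) = 0.0090
R_total = 0.0156 K/W
Q = 184.0060 / 0.0156 = 11824.2094 W

R_total = 0.0156 K/W, Q = 11824.2094 W


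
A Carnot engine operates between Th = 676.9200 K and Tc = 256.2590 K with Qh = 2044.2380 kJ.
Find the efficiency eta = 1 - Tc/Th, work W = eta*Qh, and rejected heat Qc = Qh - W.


eta = 1 - 256.2590/676.9200 = 0.6214
W = 0.6214 * 2044.2380 = 1270.3587 kJ
Qc = 2044.2380 - 1270.3587 = 773.8793 kJ

eta = 62.1434%, W = 1270.3587 kJ, Qc = 773.8793 kJ


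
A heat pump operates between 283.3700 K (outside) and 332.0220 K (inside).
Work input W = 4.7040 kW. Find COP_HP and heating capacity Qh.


COP = 332.0220 / 48.6520 = 6.8244
Qh = 6.8244 * 4.7040 = 32.1021 kW

COP = 6.8244, Qh = 32.1021 kW


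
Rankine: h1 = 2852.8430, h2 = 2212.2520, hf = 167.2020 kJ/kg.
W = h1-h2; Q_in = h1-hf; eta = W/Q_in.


W = 640.5910 kJ/kg
Q_in = 2685.6410 kJ/kg
eta = 0.2385 = 23.8524%

eta = 23.8524%


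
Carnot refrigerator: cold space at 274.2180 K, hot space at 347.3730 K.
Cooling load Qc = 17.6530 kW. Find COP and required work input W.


COP = 274.2180 / 73.1550 = 3.7485
W = 17.6530 / 3.7485 = 4.7094 kW

COP = 3.7485, W = 4.7094 kW


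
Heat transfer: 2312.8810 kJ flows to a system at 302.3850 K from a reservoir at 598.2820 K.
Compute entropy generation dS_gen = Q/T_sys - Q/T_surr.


dS_sys = 2312.8810/302.3850 = 7.6488 kJ/K
dS_surr = -2312.8810/598.2820 = -3.8659 kJ/K
dS_gen = 7.6488 - 3.8659 = 3.7829 kJ/K (irreversible)

dS_gen = 3.7829 kJ/K, irreversible


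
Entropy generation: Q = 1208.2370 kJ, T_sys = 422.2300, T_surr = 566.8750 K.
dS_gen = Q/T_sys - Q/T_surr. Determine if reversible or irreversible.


dS_sys = 1208.2370/422.2300 = 2.8616 kJ/K
dS_surr = -1208.2370/566.8750 = -2.1314 kJ/K
dS_gen = 2.8616 - 2.1314 = 0.7302 kJ/K (irreversible)

dS_gen = 0.7302 kJ/K, irreversible


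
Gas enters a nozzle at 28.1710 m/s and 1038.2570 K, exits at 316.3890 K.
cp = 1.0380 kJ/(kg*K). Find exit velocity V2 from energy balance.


dT = 721.8680 K
2*cp*1000*dT = 1498597.9680
V1^2 = 793.6052
V2 = sqrt(1499391.5732) = 1224.4965 m/s

1224.4965 m/s


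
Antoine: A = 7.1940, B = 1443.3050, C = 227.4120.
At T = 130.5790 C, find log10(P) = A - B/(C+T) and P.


C+T = 357.9910
B/(C+T) = 4.0317
log10(P) = 7.1940 - 4.0317 = 3.1623
P = 10^3.1623 = 1453.1834 mmHg

1453.1834 mmHg


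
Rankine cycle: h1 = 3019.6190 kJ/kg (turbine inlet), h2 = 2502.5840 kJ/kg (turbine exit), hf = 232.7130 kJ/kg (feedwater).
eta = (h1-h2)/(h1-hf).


W = 517.0350 kJ/kg
Q_in = 2786.9060 kJ/kg
eta = 0.1855 = 18.5523%

eta = 18.5523%


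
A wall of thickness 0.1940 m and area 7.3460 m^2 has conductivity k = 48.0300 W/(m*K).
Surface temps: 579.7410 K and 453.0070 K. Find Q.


dT = 126.7340 K
Q = 48.0300 * 7.3460 * 126.7340 / 0.1940 = 230491.5047 W

230491.5047 W


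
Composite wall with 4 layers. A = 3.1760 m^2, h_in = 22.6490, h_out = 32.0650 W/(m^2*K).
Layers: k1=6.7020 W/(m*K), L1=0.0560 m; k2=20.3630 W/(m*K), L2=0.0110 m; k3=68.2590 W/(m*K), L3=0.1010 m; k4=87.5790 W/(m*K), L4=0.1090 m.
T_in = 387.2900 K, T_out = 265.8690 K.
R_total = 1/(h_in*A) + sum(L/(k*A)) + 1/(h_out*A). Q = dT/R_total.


R_conv_in = 1/(22.6490*3.1760) = 0.0139
R_1 = 0.0560/(6.7020*3.1760) = 0.0026
R_2 = 0.0110/(20.3630*3.1760) = 0.0002
R_3 = 0.1010/(68.2590*3.1760) = 0.0005
R_4 = 0.1090/(87.5790*3.1760) = 0.0004
R_conv_out = 1/(32.0650*3.1760) = 0.0098
R_total = 0.0274 K/W
Q = 121.4210 / 0.0274 = 4434.6608 W

R_total = 0.0274 K/W, Q = 4434.6608 W


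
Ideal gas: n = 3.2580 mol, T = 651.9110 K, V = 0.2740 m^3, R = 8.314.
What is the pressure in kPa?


P = nRT/V = 3.2580 * 8.314 * 651.9110 / 0.2740
= 17658.3211 / 0.2740 = 64446.4273 Pa = 64.4464 kPa

64.4464 kPa


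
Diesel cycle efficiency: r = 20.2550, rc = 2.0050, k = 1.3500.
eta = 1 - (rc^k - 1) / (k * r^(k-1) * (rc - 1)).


r^(k-1) = 2.8661
rc^k = 2.5577
eta = 0.5994 = 59.9405%

59.9405%


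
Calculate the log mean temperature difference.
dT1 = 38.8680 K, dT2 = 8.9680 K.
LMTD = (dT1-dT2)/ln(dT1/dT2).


dT1/dT2 = 4.3341
ln(dT1/dT2) = 1.4665
LMTD = 29.9000 / 1.4665 = 20.3886 K

20.3886 K


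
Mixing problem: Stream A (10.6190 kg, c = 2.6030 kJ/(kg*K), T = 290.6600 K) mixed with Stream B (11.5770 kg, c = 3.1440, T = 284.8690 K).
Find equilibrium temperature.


num = 18402.8947
den = 64.0393
Tf = 287.3686 K

287.3686 K


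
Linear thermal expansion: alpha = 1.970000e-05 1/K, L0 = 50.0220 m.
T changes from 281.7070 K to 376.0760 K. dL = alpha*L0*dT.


dT = 94.3690 K
dL = 1.970000e-05 * 50.0220 * 94.3690 = 0.092994 m
L_final = 50.114994 m

dL = 0.092994 m


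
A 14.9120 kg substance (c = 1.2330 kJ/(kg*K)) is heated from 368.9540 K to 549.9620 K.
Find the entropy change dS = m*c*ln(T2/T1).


T2/T1 = 1.4906
ln(T2/T1) = 0.3992
dS = 14.9120 * 1.2330 * 0.3992 = 7.3395 kJ/K

7.3395 kJ/K


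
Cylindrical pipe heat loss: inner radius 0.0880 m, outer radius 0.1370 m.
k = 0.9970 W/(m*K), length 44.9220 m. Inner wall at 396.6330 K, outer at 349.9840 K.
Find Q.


dT = 46.6490 K
ln(ro/ri) = 0.4426
Q = 2*pi*0.9970*44.9220*46.6490 / 0.4426 = 29656.6272 W

29656.6272 W


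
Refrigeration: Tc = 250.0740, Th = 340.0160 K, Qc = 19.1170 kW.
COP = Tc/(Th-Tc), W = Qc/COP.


COP = 250.0740 / 89.9420 = 2.7804
W = 19.1170 / 2.7804 = 6.8756 kW

COP = 2.7804, W = 6.8756 kW


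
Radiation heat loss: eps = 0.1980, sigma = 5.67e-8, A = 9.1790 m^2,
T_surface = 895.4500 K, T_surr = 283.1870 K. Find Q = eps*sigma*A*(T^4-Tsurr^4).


T^4 = 6.4293e+11
Tsurr^4 = 6.4312e+09
Q = 0.1980 * 5.67e-8 * 9.1790 * 6.3650e+11 = 65590.7935 W

65590.7935 W


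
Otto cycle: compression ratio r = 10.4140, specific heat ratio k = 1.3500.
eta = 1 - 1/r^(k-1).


r^(k-1) = 2.2707
eta = 1 - 1/2.2707 = 0.5596 = 55.9614%

55.9614%


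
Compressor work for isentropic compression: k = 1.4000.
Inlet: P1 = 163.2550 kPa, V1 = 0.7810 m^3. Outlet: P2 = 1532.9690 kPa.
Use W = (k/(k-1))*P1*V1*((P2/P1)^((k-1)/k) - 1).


(k-1)/k = 0.2857
(P2/P1)^exp = 1.8963
W = 3.5000 * 163.2550 * 0.7810 * (1.8963 - 1) = 399.9763 kJ

399.9763 kJ


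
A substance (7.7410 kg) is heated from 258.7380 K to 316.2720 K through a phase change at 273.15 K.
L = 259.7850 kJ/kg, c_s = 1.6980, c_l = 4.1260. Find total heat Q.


Q1 (sensible, solid) = 7.7410 * 1.6980 * 14.4120 = 189.4345 kJ
Q2 (latent) = 7.7410 * 259.7850 = 2010.9957 kJ
Q3 (sensible, liquid) = 7.7410 * 4.1260 * 43.1220 = 1377.2893 kJ
Q_total = 3577.7195 kJ

3577.7195 kJ


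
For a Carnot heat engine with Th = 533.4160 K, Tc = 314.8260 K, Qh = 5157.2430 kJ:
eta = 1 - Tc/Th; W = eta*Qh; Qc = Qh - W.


eta = 1 - 314.8260/533.4160 = 0.4098
W = 0.4098 * 5157.2430 = 2113.4007 kJ
Qc = 5157.2430 - 2113.4007 = 3043.8423 kJ

eta = 40.9793%, W = 2113.4007 kJ, Qc = 3043.8423 kJ


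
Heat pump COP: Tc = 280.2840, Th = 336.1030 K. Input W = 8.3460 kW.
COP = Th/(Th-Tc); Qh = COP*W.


COP = 336.1030 / 55.8190 = 6.0213
Qh = 6.0213 * 8.3460 = 50.2538 kW

COP = 6.0213, Qh = 50.2538 kW


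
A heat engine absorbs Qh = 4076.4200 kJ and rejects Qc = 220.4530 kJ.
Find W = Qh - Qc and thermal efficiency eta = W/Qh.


W = 4076.4200 - 220.4530 = 3855.9670 kJ
eta = 3855.9670 / 4076.4200 = 0.9459 = 94.5920%

W = 3855.9670 kJ, eta = 94.5920%


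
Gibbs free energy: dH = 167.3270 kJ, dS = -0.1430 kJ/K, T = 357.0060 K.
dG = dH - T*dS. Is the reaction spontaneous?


T*dS = 357.0060 * -0.1430 = -51.0519 kJ
dG = 167.3270 + 51.0519 = 218.3789 kJ (non-spontaneous)

dG = 218.3789 kJ, non-spontaneous


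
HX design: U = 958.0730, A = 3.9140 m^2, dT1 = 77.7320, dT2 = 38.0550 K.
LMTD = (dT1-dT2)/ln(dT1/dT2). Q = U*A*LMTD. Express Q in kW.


LMTD = 55.5518 K
Q = 958.0730 * 3.9140 * 55.5518 = 208313.4956 W = 208.3135 kW

208.3135 kW


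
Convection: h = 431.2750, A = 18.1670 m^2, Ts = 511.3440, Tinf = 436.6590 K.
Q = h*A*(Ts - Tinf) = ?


dT = 74.6850 K
Q = 431.2750 * 18.1670 * 74.6850 = 585154.9529 W

585154.9529 W


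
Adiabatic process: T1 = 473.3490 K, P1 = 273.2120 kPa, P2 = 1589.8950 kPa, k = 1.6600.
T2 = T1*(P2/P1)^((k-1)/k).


(k-1)/k = 0.3976
(P2/P1)^exp = 2.0142
T2 = 473.3490 * 2.0142 = 953.4236 K

953.4236 K


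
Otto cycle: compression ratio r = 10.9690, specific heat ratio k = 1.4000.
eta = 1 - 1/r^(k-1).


r^(k-1) = 2.6066
eta = 1 - 1/2.6066 = 0.6164 = 61.6352%

61.6352%


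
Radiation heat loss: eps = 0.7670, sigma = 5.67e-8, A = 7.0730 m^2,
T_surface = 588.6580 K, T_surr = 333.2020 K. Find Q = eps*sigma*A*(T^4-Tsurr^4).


T^4 = 1.2007e+11
Tsurr^4 = 1.2326e+10
Q = 0.7670 * 5.67e-8 * 7.0730 * 1.0775e+11 = 33143.1627 W

33143.1627 W


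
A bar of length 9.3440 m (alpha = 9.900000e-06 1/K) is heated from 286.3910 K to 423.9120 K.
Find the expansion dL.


dT = 137.5210 K
dL = 9.900000e-06 * 9.3440 * 137.5210 = 0.012721 m
L_final = 9.356721 m

dL = 0.012721 m


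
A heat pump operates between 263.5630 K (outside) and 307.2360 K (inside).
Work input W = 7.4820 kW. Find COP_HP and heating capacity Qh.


COP = 307.2360 / 43.6730 = 7.0349
Qh = 7.0349 * 7.4820 = 52.6353 kW

COP = 7.0349, Qh = 52.6353 kW


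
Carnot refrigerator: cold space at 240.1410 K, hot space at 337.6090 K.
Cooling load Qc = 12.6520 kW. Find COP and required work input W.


COP = 240.1410 / 97.4680 = 2.4638
W = 12.6520 / 2.4638 = 5.1352 kW

COP = 2.4638, W = 5.1352 kW


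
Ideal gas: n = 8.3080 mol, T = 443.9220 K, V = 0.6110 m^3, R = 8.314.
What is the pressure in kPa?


P = nRT/V = 8.3080 * 8.314 * 443.9220 / 0.6110
= 30662.8965 / 0.6110 = 50184.7733 Pa = 50.1848 kPa

50.1848 kPa


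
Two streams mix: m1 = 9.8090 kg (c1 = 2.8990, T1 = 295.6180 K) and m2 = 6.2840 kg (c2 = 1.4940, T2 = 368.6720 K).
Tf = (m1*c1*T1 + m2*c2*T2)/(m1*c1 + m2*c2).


num = 11867.4813
den = 37.8246
Tf = 313.7505 K

313.7505 K


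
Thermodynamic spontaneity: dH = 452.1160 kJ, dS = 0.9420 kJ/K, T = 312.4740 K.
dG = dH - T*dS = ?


T*dS = 312.4740 * 0.9420 = 294.3505 kJ
dG = 452.1160 - 294.3505 = 157.7655 kJ (non-spontaneous)

dG = 157.7655 kJ, non-spontaneous


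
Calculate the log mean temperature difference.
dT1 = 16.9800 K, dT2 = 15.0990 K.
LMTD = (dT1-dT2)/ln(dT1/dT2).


dT1/dT2 = 1.1246
ln(dT1/dT2) = 0.1174
LMTD = 1.8810 / 0.1174 = 16.0211 K

16.0211 K


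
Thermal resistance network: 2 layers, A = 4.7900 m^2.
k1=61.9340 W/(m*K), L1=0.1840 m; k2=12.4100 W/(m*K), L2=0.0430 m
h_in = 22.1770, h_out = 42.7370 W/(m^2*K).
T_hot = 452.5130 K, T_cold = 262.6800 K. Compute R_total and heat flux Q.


R_conv_in = 1/(22.1770*4.7900) = 0.0094
R_1 = 0.1840/(61.9340*4.7900) = 0.0006
R_2 = 0.0430/(12.4100*4.7900) = 0.0007
R_conv_out = 1/(42.7370*4.7900) = 0.0049
R_total = 0.0156 K/W
Q = 189.8330 / 0.0156 = 12135.8873 W

R_total = 0.0156 K/W, Q = 12135.8873 W


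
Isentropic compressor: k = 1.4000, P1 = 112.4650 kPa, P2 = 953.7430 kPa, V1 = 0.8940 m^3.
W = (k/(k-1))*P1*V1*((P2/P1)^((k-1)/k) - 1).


(k-1)/k = 0.2857
(P2/P1)^exp = 1.8419
W = 3.5000 * 112.4650 * 0.8940 * (1.8419 - 1) = 296.2598 kJ

296.2598 kJ


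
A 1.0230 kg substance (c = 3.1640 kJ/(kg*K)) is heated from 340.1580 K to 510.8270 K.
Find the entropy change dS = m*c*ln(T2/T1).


T2/T1 = 1.5017
ln(T2/T1) = 0.4066
dS = 1.0230 * 3.1640 * 0.4066 = 1.3161 kJ/K

1.3161 kJ/K


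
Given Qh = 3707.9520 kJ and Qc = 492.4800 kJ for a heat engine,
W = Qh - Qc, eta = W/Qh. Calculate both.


W = 3707.9520 - 492.4800 = 3215.4720 kJ
eta = 3215.4720 / 3707.9520 = 0.8672 = 86.7183%

W = 3215.4720 kJ, eta = 86.7183%


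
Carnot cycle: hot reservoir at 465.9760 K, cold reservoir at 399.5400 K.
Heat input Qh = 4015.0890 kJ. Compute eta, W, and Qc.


eta = 1 - 399.5400/465.9760 = 0.1426
W = 0.1426 * 4015.0890 = 572.4468 kJ
Qc = 4015.0890 - 572.4468 = 3442.6422 kJ

eta = 14.2574%, W = 572.4468 kJ, Qc = 3442.6422 kJ


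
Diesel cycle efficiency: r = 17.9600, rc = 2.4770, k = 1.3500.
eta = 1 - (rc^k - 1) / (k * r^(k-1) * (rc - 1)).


r^(k-1) = 2.7479
rc^k = 3.4025
eta = 0.5615 = 56.1525%

56.1525%


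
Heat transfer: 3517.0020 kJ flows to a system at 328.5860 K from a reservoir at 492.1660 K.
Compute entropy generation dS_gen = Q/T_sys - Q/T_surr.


dS_sys = 3517.0020/328.5860 = 10.7034 kJ/K
dS_surr = -3517.0020/492.1660 = -7.1460 kJ/K
dS_gen = 10.7034 - 7.1460 = 3.5575 kJ/K (irreversible)

dS_gen = 3.5575 kJ/K, irreversible


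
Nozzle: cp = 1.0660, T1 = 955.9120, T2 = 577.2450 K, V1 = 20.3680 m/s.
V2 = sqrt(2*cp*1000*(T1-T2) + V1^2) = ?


dT = 378.6670 K
2*cp*1000*dT = 807318.0440
V1^2 = 414.8554
V2 = sqrt(807732.8994) = 898.7396 m/s

898.7396 m/s


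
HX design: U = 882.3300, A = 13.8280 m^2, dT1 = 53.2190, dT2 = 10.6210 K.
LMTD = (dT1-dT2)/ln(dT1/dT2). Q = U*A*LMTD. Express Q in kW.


LMTD = 26.4324 K
Q = 882.3300 * 13.8280 * 26.4324 = 322498.0823 W = 322.4981 kW

322.4981 kW


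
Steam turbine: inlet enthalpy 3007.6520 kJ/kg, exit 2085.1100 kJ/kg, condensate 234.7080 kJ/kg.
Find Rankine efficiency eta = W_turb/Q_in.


W = 922.5420 kJ/kg
Q_in = 2772.9440 kJ/kg
eta = 0.3327 = 33.2694%

eta = 33.2694%


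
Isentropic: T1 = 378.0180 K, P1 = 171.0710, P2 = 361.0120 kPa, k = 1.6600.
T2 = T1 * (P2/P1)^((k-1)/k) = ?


(k-1)/k = 0.3976
(P2/P1)^exp = 1.3457
T2 = 378.0180 * 1.3457 = 508.7085 K

508.7085 K


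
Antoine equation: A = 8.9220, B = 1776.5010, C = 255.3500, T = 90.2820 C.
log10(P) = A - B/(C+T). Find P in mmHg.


C+T = 345.6320
B/(C+T) = 5.1399
log10(P) = 8.9220 - 5.1399 = 3.7821
P = 10^3.7821 = 6055.3238 mmHg

6055.3238 mmHg


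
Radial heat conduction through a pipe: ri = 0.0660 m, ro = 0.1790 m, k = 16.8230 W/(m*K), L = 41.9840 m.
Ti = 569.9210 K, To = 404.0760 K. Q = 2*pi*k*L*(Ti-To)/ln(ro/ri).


dT = 165.8450 K
ln(ro/ri) = 0.9977
Q = 2*pi*16.8230*41.9840*165.8450 / 0.9977 = 737659.6282 W

737659.6282 W


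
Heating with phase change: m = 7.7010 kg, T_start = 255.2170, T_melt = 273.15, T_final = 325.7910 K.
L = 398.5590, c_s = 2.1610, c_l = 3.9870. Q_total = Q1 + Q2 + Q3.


Q1 (sensible, solid) = 7.7010 * 2.1610 * 17.9330 = 298.4385 kJ
Q2 (latent) = 7.7010 * 398.5590 = 3069.3029 kJ
Q3 (sensible, liquid) = 7.7010 * 3.9870 * 52.6410 = 1616.2833 kJ
Q_total = 4984.0247 kJ

4984.0247 kJ


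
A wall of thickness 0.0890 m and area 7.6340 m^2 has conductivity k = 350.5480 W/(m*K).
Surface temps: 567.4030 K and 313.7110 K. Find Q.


dT = 253.6920 K
Q = 350.5480 * 7.6340 * 253.6920 / 0.0890 = 7628100.6520 W

7628100.6520 W


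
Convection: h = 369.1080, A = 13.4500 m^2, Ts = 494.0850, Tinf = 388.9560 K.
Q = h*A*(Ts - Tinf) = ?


dT = 105.1290 K
Q = 369.1080 * 13.4500 * 105.1290 = 521913.1938 W

521913.1938 W


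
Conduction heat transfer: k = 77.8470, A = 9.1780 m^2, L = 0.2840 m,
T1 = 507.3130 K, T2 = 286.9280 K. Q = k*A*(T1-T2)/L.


dT = 220.3850 K
Q = 77.8470 * 9.1780 * 220.3850 / 0.2840 = 554438.8142 W

554438.8142 W


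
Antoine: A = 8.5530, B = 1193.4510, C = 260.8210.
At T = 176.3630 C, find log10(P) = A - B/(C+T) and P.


C+T = 437.1840
B/(C+T) = 2.7299
log10(P) = 8.5530 - 2.7299 = 5.8231
P = 10^5.8231 = 665488.0499 mmHg

665488.0499 mmHg


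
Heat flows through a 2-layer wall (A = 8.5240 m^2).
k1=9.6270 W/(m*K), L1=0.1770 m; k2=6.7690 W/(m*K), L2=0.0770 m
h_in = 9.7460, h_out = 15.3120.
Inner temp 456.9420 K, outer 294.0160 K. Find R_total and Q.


R_conv_in = 1/(9.7460*8.5240) = 0.0120
R_1 = 0.1770/(9.6270*8.5240) = 0.0022
R_2 = 0.0770/(6.7690*8.5240) = 0.0013
R_conv_out = 1/(15.3120*8.5240) = 0.0077
R_total = 0.0232 K/W
Q = 162.9260 / 0.0232 = 7025.5561 W

R_total = 0.0232 K/W, Q = 7025.5561 W


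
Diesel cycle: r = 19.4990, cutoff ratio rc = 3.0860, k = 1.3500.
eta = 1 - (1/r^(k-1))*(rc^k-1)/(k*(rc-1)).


r^(k-1) = 2.8282
rc^k = 4.5781
eta = 0.5507 = 55.0739%

55.0739%


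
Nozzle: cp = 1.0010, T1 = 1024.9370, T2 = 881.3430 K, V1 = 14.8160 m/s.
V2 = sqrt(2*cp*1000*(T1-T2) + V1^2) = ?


dT = 143.5940 K
2*cp*1000*dT = 287475.1880
V1^2 = 219.5139
V2 = sqrt(287694.7019) = 536.3718 m/s

536.3718 m/s


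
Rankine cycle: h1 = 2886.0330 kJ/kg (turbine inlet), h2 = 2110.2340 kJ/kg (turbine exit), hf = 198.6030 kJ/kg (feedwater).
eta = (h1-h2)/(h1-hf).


W = 775.7990 kJ/kg
Q_in = 2687.4300 kJ/kg
eta = 0.2887 = 28.8677%

eta = 28.8677%


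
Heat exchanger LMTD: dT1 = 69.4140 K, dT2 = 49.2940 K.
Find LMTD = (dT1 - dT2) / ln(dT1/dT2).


dT1/dT2 = 1.4082
ln(dT1/dT2) = 0.3423
LMTD = 20.1200 / 0.3423 = 58.7812 K

58.7812 K


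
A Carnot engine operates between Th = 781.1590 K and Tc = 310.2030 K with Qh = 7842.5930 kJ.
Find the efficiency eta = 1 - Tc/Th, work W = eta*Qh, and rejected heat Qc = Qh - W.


eta = 1 - 310.2030/781.1590 = 0.6029
W = 0.6029 * 7842.5930 = 4728.2515 kJ
Qc = 7842.5930 - 4728.2515 = 3114.3415 kJ

eta = 60.2894%, W = 4728.2515 kJ, Qc = 3114.3415 kJ


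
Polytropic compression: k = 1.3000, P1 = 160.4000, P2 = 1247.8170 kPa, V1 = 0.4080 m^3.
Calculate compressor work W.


(k-1)/k = 0.2308
(P2/P1)^exp = 1.6055
W = 4.3333 * 160.4000 * 0.4080 * (1.6055 - 1) = 171.7044 kJ

171.7044 kJ


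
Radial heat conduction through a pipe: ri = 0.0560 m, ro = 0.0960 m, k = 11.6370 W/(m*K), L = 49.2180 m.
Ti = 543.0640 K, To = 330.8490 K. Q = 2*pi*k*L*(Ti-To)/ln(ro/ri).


dT = 212.2150 K
ln(ro/ri) = 0.5390
Q = 2*pi*11.6370*49.2180*212.2150 / 0.5390 = 1416886.2862 W

1416886.2862 W


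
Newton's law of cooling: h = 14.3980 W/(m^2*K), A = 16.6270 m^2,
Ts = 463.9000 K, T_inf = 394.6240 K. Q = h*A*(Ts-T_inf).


dT = 69.2760 K
Q = 14.3980 * 16.6270 * 69.2760 = 16584.3658 W

16584.3658 W


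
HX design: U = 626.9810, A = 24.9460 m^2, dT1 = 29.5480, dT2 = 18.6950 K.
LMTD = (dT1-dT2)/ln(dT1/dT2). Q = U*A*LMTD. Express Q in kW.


LMTD = 23.7089 K
Q = 626.9810 * 24.9460 * 23.7089 = 370823.5498 W = 370.8235 kW

370.8235 kW
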